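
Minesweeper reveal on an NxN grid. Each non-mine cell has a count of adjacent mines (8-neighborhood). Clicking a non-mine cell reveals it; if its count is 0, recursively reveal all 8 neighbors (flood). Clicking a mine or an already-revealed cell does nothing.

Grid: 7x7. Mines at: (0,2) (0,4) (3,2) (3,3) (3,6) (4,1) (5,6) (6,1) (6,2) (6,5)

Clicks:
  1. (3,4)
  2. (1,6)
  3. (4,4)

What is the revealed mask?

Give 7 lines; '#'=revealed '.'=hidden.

Click 1 (3,4) count=1: revealed 1 new [(3,4)] -> total=1
Click 2 (1,6) count=0: revealed 6 new [(0,5) (0,6) (1,5) (1,6) (2,5) (2,6)] -> total=7
Click 3 (4,4) count=1: revealed 1 new [(4,4)] -> total=8

Answer: .....##
.....##
.....##
....#..
....#..
.......
.......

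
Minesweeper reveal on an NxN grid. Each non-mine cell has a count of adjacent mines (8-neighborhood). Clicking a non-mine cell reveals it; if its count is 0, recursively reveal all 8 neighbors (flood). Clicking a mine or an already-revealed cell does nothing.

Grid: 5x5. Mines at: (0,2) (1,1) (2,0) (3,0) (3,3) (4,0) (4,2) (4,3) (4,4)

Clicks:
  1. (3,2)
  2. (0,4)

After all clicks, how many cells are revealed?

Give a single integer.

Answer: 7

Derivation:
Click 1 (3,2) count=3: revealed 1 new [(3,2)] -> total=1
Click 2 (0,4) count=0: revealed 6 new [(0,3) (0,4) (1,3) (1,4) (2,3) (2,4)] -> total=7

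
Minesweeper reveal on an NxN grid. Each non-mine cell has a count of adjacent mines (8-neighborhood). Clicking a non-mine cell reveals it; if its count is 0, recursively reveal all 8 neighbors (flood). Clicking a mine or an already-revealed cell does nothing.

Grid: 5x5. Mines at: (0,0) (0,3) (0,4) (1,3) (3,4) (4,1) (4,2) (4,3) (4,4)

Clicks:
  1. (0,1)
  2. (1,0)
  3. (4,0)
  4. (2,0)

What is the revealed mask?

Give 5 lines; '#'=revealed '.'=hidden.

Click 1 (0,1) count=1: revealed 1 new [(0,1)] -> total=1
Click 2 (1,0) count=1: revealed 1 new [(1,0)] -> total=2
Click 3 (4,0) count=1: revealed 1 new [(4,0)] -> total=3
Click 4 (2,0) count=0: revealed 8 new [(1,1) (1,2) (2,0) (2,1) (2,2) (3,0) (3,1) (3,2)] -> total=11

Answer: .#...
###..
###..
###..
#....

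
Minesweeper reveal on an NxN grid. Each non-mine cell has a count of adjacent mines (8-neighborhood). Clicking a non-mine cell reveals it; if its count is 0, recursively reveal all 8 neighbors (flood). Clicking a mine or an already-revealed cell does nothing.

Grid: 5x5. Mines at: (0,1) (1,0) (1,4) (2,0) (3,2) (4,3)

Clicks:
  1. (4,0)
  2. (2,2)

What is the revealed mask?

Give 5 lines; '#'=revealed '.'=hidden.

Answer: .....
.....
..#..
##...
##...

Derivation:
Click 1 (4,0) count=0: revealed 4 new [(3,0) (3,1) (4,0) (4,1)] -> total=4
Click 2 (2,2) count=1: revealed 1 new [(2,2)] -> total=5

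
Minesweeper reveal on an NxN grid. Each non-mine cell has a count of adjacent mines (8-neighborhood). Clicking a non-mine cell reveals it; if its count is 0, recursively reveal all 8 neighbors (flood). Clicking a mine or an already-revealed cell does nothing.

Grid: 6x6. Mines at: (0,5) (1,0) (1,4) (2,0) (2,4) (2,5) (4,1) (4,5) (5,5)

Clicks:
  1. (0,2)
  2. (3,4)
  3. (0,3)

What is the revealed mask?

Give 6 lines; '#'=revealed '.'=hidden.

Answer: .###..
.###..
.###..
.####.
......
......

Derivation:
Click 1 (0,2) count=0: revealed 12 new [(0,1) (0,2) (0,3) (1,1) (1,2) (1,3) (2,1) (2,2) (2,3) (3,1) (3,2) (3,3)] -> total=12
Click 2 (3,4) count=3: revealed 1 new [(3,4)] -> total=13
Click 3 (0,3) count=1: revealed 0 new [(none)] -> total=13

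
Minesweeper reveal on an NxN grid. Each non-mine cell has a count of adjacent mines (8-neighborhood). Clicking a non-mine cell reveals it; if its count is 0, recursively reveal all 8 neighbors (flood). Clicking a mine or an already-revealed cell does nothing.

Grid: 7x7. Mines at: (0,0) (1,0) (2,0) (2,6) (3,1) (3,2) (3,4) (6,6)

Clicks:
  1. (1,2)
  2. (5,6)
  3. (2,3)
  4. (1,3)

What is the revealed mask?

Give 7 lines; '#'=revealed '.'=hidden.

Answer: .######
.######
.#####.
.......
.......
......#
.......

Derivation:
Click 1 (1,2) count=0: revealed 17 new [(0,1) (0,2) (0,3) (0,4) (0,5) (0,6) (1,1) (1,2) (1,3) (1,4) (1,5) (1,6) (2,1) (2,2) (2,3) (2,4) (2,5)] -> total=17
Click 2 (5,6) count=1: revealed 1 new [(5,6)] -> total=18
Click 3 (2,3) count=2: revealed 0 new [(none)] -> total=18
Click 4 (1,3) count=0: revealed 0 new [(none)] -> total=18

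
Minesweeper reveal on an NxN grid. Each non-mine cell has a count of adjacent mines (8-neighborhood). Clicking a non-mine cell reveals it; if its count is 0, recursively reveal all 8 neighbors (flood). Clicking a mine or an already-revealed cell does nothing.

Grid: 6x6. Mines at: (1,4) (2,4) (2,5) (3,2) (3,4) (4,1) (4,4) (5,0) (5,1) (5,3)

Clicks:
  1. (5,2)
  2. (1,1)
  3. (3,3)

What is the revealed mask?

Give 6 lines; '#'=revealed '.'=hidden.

Answer: ####..
####..
####..
##.#..
......
..#...

Derivation:
Click 1 (5,2) count=3: revealed 1 new [(5,2)] -> total=1
Click 2 (1,1) count=0: revealed 14 new [(0,0) (0,1) (0,2) (0,3) (1,0) (1,1) (1,2) (1,3) (2,0) (2,1) (2,2) (2,3) (3,0) (3,1)] -> total=15
Click 3 (3,3) count=4: revealed 1 new [(3,3)] -> total=16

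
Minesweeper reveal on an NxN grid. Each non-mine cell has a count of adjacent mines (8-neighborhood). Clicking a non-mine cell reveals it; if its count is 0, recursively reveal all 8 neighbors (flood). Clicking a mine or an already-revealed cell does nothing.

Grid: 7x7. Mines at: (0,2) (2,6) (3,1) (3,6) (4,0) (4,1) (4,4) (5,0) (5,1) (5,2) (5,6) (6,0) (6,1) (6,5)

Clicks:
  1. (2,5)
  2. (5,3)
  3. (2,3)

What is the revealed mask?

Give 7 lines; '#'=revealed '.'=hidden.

Answer: ...####
..#####
..####.
..####.
.......
...#...
.......

Derivation:
Click 1 (2,5) count=2: revealed 1 new [(2,5)] -> total=1
Click 2 (5,3) count=2: revealed 1 new [(5,3)] -> total=2
Click 3 (2,3) count=0: revealed 16 new [(0,3) (0,4) (0,5) (0,6) (1,2) (1,3) (1,4) (1,5) (1,6) (2,2) (2,3) (2,4) (3,2) (3,3) (3,4) (3,5)] -> total=18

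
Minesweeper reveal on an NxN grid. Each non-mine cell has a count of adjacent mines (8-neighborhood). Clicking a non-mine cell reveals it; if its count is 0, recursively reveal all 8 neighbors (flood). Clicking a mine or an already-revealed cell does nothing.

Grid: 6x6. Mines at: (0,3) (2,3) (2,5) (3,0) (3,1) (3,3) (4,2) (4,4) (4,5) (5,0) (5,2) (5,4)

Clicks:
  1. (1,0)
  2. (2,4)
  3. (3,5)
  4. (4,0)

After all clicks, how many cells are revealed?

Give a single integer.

Answer: 12

Derivation:
Click 1 (1,0) count=0: revealed 9 new [(0,0) (0,1) (0,2) (1,0) (1,1) (1,2) (2,0) (2,1) (2,2)] -> total=9
Click 2 (2,4) count=3: revealed 1 new [(2,4)] -> total=10
Click 3 (3,5) count=3: revealed 1 new [(3,5)] -> total=11
Click 4 (4,0) count=3: revealed 1 new [(4,0)] -> total=12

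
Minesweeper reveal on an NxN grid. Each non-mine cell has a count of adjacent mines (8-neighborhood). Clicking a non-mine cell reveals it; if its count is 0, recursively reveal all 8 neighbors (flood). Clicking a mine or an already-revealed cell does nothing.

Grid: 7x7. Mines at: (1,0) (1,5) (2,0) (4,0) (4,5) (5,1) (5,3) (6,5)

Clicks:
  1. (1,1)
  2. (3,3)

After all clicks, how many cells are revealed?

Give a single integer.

Click 1 (1,1) count=2: revealed 1 new [(1,1)] -> total=1
Click 2 (3,3) count=0: revealed 19 new [(0,1) (0,2) (0,3) (0,4) (1,2) (1,3) (1,4) (2,1) (2,2) (2,3) (2,4) (3,1) (3,2) (3,3) (3,4) (4,1) (4,2) (4,3) (4,4)] -> total=20

Answer: 20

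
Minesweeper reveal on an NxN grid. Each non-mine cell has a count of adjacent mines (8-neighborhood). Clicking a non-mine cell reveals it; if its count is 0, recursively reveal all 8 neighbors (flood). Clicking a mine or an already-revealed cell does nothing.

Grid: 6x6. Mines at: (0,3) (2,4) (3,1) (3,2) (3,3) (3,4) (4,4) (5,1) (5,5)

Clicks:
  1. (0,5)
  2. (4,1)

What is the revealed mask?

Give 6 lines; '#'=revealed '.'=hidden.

Click 1 (0,5) count=0: revealed 4 new [(0,4) (0,5) (1,4) (1,5)] -> total=4
Click 2 (4,1) count=3: revealed 1 new [(4,1)] -> total=5

Answer: ....##
....##
......
......
.#....
......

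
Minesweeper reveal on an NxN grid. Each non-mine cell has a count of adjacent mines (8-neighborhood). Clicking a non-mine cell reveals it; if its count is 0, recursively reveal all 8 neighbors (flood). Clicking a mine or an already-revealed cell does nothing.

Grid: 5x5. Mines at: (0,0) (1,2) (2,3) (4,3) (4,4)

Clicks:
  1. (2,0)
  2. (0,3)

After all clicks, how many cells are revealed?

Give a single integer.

Answer: 12

Derivation:
Click 1 (2,0) count=0: revealed 11 new [(1,0) (1,1) (2,0) (2,1) (2,2) (3,0) (3,1) (3,2) (4,0) (4,1) (4,2)] -> total=11
Click 2 (0,3) count=1: revealed 1 new [(0,3)] -> total=12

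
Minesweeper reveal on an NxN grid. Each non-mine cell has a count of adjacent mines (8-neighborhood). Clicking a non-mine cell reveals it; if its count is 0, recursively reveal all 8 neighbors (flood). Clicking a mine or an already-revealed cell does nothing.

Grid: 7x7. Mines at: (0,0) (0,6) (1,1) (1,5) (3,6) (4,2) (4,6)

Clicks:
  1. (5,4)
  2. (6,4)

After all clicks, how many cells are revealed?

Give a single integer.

Click 1 (5,4) count=0: revealed 37 new [(0,2) (0,3) (0,4) (1,2) (1,3) (1,4) (2,0) (2,1) (2,2) (2,3) (2,4) (2,5) (3,0) (3,1) (3,2) (3,3) (3,4) (3,5) (4,0) (4,1) (4,3) (4,4) (4,5) (5,0) (5,1) (5,2) (5,3) (5,4) (5,5) (5,6) (6,0) (6,1) (6,2) (6,3) (6,4) (6,5) (6,6)] -> total=37
Click 2 (6,4) count=0: revealed 0 new [(none)] -> total=37

Answer: 37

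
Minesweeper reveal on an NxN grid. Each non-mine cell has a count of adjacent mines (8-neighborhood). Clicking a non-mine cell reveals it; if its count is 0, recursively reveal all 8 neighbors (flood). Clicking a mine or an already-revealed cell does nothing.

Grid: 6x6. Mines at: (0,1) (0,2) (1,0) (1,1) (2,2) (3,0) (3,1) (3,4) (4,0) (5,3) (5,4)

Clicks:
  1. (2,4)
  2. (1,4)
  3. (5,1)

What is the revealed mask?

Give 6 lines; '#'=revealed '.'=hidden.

Answer: ...###
...###
...###
......
......
.#....

Derivation:
Click 1 (2,4) count=1: revealed 1 new [(2,4)] -> total=1
Click 2 (1,4) count=0: revealed 8 new [(0,3) (0,4) (0,5) (1,3) (1,4) (1,5) (2,3) (2,5)] -> total=9
Click 3 (5,1) count=1: revealed 1 new [(5,1)] -> total=10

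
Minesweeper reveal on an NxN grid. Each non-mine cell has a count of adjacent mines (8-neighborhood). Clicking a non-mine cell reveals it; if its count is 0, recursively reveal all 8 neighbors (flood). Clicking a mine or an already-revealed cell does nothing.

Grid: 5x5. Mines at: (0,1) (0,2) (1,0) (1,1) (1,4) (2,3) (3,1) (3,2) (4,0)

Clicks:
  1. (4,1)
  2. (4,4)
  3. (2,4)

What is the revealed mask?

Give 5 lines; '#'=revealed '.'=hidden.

Answer: .....
.....
....#
...##
.#.##

Derivation:
Click 1 (4,1) count=3: revealed 1 new [(4,1)] -> total=1
Click 2 (4,4) count=0: revealed 4 new [(3,3) (3,4) (4,3) (4,4)] -> total=5
Click 3 (2,4) count=2: revealed 1 new [(2,4)] -> total=6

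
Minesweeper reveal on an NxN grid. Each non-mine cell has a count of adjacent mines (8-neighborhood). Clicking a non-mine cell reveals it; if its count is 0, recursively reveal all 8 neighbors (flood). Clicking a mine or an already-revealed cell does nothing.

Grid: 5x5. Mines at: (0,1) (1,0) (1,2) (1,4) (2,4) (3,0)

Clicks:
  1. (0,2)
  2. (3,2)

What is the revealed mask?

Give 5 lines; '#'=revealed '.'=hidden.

Click 1 (0,2) count=2: revealed 1 new [(0,2)] -> total=1
Click 2 (3,2) count=0: revealed 11 new [(2,1) (2,2) (2,3) (3,1) (3,2) (3,3) (3,4) (4,1) (4,2) (4,3) (4,4)] -> total=12

Answer: ..#..
.....
.###.
.####
.####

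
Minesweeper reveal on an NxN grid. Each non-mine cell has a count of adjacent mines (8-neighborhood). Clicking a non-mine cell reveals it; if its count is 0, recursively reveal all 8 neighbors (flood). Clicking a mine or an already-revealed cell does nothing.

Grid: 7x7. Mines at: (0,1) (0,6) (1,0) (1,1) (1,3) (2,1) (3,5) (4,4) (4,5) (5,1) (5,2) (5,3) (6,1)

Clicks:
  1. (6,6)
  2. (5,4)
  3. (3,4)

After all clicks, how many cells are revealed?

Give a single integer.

Answer: 7

Derivation:
Click 1 (6,6) count=0: revealed 6 new [(5,4) (5,5) (5,6) (6,4) (6,5) (6,6)] -> total=6
Click 2 (5,4) count=3: revealed 0 new [(none)] -> total=6
Click 3 (3,4) count=3: revealed 1 new [(3,4)] -> total=7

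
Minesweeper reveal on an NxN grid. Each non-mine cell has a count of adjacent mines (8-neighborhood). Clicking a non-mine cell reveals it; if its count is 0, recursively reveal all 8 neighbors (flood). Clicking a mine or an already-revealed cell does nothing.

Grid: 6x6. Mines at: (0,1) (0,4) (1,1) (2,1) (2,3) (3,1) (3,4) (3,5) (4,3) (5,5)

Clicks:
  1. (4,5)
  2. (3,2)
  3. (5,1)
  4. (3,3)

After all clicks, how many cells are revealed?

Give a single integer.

Click 1 (4,5) count=3: revealed 1 new [(4,5)] -> total=1
Click 2 (3,2) count=4: revealed 1 new [(3,2)] -> total=2
Click 3 (5,1) count=0: revealed 6 new [(4,0) (4,1) (4,2) (5,0) (5,1) (5,2)] -> total=8
Click 4 (3,3) count=3: revealed 1 new [(3,3)] -> total=9

Answer: 9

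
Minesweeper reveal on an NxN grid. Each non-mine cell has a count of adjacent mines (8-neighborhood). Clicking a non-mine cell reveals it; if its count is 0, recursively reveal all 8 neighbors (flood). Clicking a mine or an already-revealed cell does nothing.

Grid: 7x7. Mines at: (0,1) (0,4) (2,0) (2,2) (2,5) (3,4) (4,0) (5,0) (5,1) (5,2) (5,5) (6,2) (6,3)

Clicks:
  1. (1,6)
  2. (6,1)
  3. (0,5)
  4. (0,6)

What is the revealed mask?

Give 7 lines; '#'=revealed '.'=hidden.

Click 1 (1,6) count=1: revealed 1 new [(1,6)] -> total=1
Click 2 (6,1) count=4: revealed 1 new [(6,1)] -> total=2
Click 3 (0,5) count=1: revealed 1 new [(0,5)] -> total=3
Click 4 (0,6) count=0: revealed 2 new [(0,6) (1,5)] -> total=5

Answer: .....##
.....##
.......
.......
.......
.......
.#.....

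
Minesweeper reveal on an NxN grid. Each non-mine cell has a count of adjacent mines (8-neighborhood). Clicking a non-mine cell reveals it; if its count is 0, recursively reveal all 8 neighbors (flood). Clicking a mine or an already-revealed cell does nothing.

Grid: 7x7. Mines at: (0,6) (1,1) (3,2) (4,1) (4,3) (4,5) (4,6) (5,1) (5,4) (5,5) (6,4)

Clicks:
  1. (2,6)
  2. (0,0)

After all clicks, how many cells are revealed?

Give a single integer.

Click 1 (2,6) count=0: revealed 18 new [(0,2) (0,3) (0,4) (0,5) (1,2) (1,3) (1,4) (1,5) (1,6) (2,2) (2,3) (2,4) (2,5) (2,6) (3,3) (3,4) (3,5) (3,6)] -> total=18
Click 2 (0,0) count=1: revealed 1 new [(0,0)] -> total=19

Answer: 19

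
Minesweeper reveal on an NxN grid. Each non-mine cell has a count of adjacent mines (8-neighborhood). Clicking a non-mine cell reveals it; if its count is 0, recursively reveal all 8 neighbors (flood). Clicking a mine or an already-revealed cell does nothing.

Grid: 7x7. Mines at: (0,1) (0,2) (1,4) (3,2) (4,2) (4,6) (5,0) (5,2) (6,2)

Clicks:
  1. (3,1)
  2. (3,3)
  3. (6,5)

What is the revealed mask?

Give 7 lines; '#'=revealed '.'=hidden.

Click 1 (3,1) count=2: revealed 1 new [(3,1)] -> total=1
Click 2 (3,3) count=2: revealed 1 new [(3,3)] -> total=2
Click 3 (6,5) count=0: revealed 16 new [(2,3) (2,4) (2,5) (3,4) (3,5) (4,3) (4,4) (4,5) (5,3) (5,4) (5,5) (5,6) (6,3) (6,4) (6,5) (6,6)] -> total=18

Answer: .......
.......
...###.
.#.###.
...###.
...####
...####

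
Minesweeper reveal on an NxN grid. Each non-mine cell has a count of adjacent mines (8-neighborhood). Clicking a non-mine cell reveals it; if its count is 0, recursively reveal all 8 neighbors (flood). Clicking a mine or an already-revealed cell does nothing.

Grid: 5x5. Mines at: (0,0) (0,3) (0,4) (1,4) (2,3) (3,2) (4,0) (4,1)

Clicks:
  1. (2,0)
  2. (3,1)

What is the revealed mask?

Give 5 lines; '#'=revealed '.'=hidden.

Answer: .....
##...
##...
##...
.....

Derivation:
Click 1 (2,0) count=0: revealed 6 new [(1,0) (1,1) (2,0) (2,1) (3,0) (3,1)] -> total=6
Click 2 (3,1) count=3: revealed 0 new [(none)] -> total=6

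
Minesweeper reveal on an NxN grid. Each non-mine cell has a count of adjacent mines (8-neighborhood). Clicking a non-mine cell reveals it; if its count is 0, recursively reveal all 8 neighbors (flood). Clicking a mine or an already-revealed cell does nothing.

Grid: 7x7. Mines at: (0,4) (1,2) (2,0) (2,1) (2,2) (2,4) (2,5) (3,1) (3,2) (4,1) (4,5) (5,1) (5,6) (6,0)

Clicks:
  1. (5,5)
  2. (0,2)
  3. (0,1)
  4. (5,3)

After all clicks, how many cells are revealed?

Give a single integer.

Answer: 13

Derivation:
Click 1 (5,5) count=2: revealed 1 new [(5,5)] -> total=1
Click 2 (0,2) count=1: revealed 1 new [(0,2)] -> total=2
Click 3 (0,1) count=1: revealed 1 new [(0,1)] -> total=3
Click 4 (5,3) count=0: revealed 10 new [(4,2) (4,3) (4,4) (5,2) (5,3) (5,4) (6,2) (6,3) (6,4) (6,5)] -> total=13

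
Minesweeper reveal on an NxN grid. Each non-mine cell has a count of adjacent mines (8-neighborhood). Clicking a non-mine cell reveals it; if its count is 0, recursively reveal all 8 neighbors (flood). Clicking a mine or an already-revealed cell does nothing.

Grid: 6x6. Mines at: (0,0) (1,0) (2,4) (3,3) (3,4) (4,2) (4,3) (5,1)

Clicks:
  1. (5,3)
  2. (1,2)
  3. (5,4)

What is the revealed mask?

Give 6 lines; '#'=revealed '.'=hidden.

Answer: .#####
.#####
.###..
......
......
...##.

Derivation:
Click 1 (5,3) count=2: revealed 1 new [(5,3)] -> total=1
Click 2 (1,2) count=0: revealed 13 new [(0,1) (0,2) (0,3) (0,4) (0,5) (1,1) (1,2) (1,3) (1,4) (1,5) (2,1) (2,2) (2,3)] -> total=14
Click 3 (5,4) count=1: revealed 1 new [(5,4)] -> total=15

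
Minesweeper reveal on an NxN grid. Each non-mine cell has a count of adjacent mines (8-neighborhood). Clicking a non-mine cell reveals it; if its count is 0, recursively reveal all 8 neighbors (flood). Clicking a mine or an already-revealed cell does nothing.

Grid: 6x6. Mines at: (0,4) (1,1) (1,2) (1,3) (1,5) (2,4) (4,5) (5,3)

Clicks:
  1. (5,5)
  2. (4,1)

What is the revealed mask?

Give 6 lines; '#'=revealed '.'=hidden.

Click 1 (5,5) count=1: revealed 1 new [(5,5)] -> total=1
Click 2 (4,1) count=0: revealed 15 new [(2,0) (2,1) (2,2) (2,3) (3,0) (3,1) (3,2) (3,3) (4,0) (4,1) (4,2) (4,3) (5,0) (5,1) (5,2)] -> total=16

Answer: ......
......
####..
####..
####..
###..#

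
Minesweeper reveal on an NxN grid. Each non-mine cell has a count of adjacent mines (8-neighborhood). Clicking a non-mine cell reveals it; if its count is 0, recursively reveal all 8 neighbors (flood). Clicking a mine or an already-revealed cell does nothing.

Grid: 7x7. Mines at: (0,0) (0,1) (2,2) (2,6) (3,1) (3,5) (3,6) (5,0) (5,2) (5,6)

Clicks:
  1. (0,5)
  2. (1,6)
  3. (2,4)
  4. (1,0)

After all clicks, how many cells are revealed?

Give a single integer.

Click 1 (0,5) count=0: revealed 13 new [(0,2) (0,3) (0,4) (0,5) (0,6) (1,2) (1,3) (1,4) (1,5) (1,6) (2,3) (2,4) (2,5)] -> total=13
Click 2 (1,6) count=1: revealed 0 new [(none)] -> total=13
Click 3 (2,4) count=1: revealed 0 new [(none)] -> total=13
Click 4 (1,0) count=2: revealed 1 new [(1,0)] -> total=14

Answer: 14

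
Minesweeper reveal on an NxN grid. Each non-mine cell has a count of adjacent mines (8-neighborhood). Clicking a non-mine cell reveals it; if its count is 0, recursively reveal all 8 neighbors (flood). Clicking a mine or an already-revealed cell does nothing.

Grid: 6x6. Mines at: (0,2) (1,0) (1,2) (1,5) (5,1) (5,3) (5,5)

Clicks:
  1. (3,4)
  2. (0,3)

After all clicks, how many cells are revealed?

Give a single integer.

Answer: 19

Derivation:
Click 1 (3,4) count=0: revealed 18 new [(2,0) (2,1) (2,2) (2,3) (2,4) (2,5) (3,0) (3,1) (3,2) (3,3) (3,4) (3,5) (4,0) (4,1) (4,2) (4,3) (4,4) (4,5)] -> total=18
Click 2 (0,3) count=2: revealed 1 new [(0,3)] -> total=19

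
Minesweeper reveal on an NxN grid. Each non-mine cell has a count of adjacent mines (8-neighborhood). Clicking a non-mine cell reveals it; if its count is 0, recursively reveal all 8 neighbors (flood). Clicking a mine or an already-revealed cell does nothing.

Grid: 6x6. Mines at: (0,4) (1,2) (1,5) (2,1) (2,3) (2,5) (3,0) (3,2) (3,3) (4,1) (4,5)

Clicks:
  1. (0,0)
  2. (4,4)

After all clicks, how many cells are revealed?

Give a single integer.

Click 1 (0,0) count=0: revealed 4 new [(0,0) (0,1) (1,0) (1,1)] -> total=4
Click 2 (4,4) count=2: revealed 1 new [(4,4)] -> total=5

Answer: 5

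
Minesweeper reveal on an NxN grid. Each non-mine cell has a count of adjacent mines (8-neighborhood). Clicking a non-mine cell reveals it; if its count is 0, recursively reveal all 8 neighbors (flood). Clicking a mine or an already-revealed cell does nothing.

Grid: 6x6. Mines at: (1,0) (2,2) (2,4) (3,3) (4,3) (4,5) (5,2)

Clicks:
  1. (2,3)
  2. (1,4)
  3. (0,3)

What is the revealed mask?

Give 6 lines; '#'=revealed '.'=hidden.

Click 1 (2,3) count=3: revealed 1 new [(2,3)] -> total=1
Click 2 (1,4) count=1: revealed 1 new [(1,4)] -> total=2
Click 3 (0,3) count=0: revealed 9 new [(0,1) (0,2) (0,3) (0,4) (0,5) (1,1) (1,2) (1,3) (1,5)] -> total=11

Answer: .#####
.#####
...#..
......
......
......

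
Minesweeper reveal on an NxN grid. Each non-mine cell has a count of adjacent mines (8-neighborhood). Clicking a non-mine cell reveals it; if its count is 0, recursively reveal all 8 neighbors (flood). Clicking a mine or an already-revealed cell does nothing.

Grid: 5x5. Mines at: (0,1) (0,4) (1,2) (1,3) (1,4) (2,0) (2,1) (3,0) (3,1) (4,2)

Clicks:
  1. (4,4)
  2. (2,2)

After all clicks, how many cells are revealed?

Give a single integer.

Answer: 7

Derivation:
Click 1 (4,4) count=0: revealed 6 new [(2,3) (2,4) (3,3) (3,4) (4,3) (4,4)] -> total=6
Click 2 (2,2) count=4: revealed 1 new [(2,2)] -> total=7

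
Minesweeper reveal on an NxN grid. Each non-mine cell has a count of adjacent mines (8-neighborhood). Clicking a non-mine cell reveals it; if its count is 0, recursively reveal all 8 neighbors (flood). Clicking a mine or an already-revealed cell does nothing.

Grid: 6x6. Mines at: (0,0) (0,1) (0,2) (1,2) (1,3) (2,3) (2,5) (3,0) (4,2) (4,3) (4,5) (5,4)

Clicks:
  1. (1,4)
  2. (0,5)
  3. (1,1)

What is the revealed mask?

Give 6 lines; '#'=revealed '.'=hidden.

Answer: ....##
.#..##
......
......
......
......

Derivation:
Click 1 (1,4) count=3: revealed 1 new [(1,4)] -> total=1
Click 2 (0,5) count=0: revealed 3 new [(0,4) (0,5) (1,5)] -> total=4
Click 3 (1,1) count=4: revealed 1 new [(1,1)] -> total=5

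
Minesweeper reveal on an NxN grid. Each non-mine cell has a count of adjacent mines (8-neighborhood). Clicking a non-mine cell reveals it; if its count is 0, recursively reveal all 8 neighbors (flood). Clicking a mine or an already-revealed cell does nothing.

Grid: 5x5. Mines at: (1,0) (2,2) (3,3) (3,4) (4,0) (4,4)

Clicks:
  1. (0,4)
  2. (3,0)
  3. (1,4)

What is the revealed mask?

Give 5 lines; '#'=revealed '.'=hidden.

Click 1 (0,4) count=0: revealed 10 new [(0,1) (0,2) (0,3) (0,4) (1,1) (1,2) (1,3) (1,4) (2,3) (2,4)] -> total=10
Click 2 (3,0) count=1: revealed 1 new [(3,0)] -> total=11
Click 3 (1,4) count=0: revealed 0 new [(none)] -> total=11

Answer: .####
.####
...##
#....
.....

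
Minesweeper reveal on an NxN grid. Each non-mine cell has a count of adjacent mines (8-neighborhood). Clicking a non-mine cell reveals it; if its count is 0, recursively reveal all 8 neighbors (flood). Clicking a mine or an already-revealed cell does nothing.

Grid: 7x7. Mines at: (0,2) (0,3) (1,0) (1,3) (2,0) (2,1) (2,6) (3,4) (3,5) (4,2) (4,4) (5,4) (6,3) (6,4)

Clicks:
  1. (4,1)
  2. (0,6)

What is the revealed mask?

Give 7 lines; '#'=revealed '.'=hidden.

Click 1 (4,1) count=1: revealed 1 new [(4,1)] -> total=1
Click 2 (0,6) count=0: revealed 6 new [(0,4) (0,5) (0,6) (1,4) (1,5) (1,6)] -> total=7

Answer: ....###
....###
.......
.......
.#.....
.......
.......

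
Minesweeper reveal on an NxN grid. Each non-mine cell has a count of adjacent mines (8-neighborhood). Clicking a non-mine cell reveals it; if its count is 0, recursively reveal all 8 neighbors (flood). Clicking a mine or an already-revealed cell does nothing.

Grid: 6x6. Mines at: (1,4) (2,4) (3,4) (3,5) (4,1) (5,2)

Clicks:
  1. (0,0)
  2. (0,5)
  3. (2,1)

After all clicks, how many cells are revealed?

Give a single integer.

Click 1 (0,0) count=0: revealed 16 new [(0,0) (0,1) (0,2) (0,3) (1,0) (1,1) (1,2) (1,3) (2,0) (2,1) (2,2) (2,3) (3,0) (3,1) (3,2) (3,3)] -> total=16
Click 2 (0,5) count=1: revealed 1 new [(0,5)] -> total=17
Click 3 (2,1) count=0: revealed 0 new [(none)] -> total=17

Answer: 17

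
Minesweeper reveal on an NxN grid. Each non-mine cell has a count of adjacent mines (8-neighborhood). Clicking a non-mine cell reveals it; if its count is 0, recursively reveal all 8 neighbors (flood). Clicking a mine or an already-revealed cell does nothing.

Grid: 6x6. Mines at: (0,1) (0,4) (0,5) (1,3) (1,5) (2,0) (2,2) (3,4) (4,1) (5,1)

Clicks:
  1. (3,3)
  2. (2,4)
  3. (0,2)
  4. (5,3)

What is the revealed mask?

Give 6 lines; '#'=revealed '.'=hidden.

Click 1 (3,3) count=2: revealed 1 new [(3,3)] -> total=1
Click 2 (2,4) count=3: revealed 1 new [(2,4)] -> total=2
Click 3 (0,2) count=2: revealed 1 new [(0,2)] -> total=3
Click 4 (5,3) count=0: revealed 8 new [(4,2) (4,3) (4,4) (4,5) (5,2) (5,3) (5,4) (5,5)] -> total=11

Answer: ..#...
......
....#.
...#..
..####
..####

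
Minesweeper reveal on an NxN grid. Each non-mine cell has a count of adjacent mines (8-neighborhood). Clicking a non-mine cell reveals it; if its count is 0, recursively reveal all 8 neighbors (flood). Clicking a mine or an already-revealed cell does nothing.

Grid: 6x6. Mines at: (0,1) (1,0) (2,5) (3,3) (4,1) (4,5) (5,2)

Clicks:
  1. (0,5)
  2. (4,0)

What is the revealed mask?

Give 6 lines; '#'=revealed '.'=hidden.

Answer: ..####
..####
..###.
......
#.....
......

Derivation:
Click 1 (0,5) count=0: revealed 11 new [(0,2) (0,3) (0,4) (0,5) (1,2) (1,3) (1,4) (1,5) (2,2) (2,3) (2,4)] -> total=11
Click 2 (4,0) count=1: revealed 1 new [(4,0)] -> total=12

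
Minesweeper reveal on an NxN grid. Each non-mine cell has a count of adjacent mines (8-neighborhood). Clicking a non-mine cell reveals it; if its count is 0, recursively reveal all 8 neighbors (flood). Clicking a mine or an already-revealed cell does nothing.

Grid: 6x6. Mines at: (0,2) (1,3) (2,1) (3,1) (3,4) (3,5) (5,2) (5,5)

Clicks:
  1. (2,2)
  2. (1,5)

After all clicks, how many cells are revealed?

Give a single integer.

Click 1 (2,2) count=3: revealed 1 new [(2,2)] -> total=1
Click 2 (1,5) count=0: revealed 6 new [(0,4) (0,5) (1,4) (1,5) (2,4) (2,5)] -> total=7

Answer: 7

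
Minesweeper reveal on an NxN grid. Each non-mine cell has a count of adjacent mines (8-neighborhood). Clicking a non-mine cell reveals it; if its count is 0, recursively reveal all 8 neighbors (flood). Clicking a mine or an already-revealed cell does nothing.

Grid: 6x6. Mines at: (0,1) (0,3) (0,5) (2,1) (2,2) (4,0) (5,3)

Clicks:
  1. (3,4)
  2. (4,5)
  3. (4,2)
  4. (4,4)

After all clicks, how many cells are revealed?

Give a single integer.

Answer: 15

Derivation:
Click 1 (3,4) count=0: revealed 14 new [(1,3) (1,4) (1,5) (2,3) (2,4) (2,5) (3,3) (3,4) (3,5) (4,3) (4,4) (4,5) (5,4) (5,5)] -> total=14
Click 2 (4,5) count=0: revealed 0 new [(none)] -> total=14
Click 3 (4,2) count=1: revealed 1 new [(4,2)] -> total=15
Click 4 (4,4) count=1: revealed 0 new [(none)] -> total=15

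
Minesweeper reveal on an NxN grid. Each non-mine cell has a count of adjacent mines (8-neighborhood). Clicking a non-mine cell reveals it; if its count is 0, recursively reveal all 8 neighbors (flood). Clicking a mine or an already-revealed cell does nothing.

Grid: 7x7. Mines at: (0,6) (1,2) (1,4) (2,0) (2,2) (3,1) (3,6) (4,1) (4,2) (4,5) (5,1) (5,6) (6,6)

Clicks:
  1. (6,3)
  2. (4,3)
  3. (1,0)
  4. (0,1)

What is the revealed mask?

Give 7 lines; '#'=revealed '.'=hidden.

Click 1 (6,3) count=0: revealed 8 new [(5,2) (5,3) (5,4) (5,5) (6,2) (6,3) (6,4) (6,5)] -> total=8
Click 2 (4,3) count=1: revealed 1 new [(4,3)] -> total=9
Click 3 (1,0) count=1: revealed 1 new [(1,0)] -> total=10
Click 4 (0,1) count=1: revealed 1 new [(0,1)] -> total=11

Answer: .#.....
#......
.......
.......
...#...
..####.
..####.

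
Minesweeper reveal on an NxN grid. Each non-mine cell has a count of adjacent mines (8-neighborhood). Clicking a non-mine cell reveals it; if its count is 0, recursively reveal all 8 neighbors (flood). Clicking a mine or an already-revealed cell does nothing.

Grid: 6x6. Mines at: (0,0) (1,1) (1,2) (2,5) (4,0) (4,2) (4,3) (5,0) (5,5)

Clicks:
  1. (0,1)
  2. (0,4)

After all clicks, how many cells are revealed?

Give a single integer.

Click 1 (0,1) count=3: revealed 1 new [(0,1)] -> total=1
Click 2 (0,4) count=0: revealed 6 new [(0,3) (0,4) (0,5) (1,3) (1,4) (1,5)] -> total=7

Answer: 7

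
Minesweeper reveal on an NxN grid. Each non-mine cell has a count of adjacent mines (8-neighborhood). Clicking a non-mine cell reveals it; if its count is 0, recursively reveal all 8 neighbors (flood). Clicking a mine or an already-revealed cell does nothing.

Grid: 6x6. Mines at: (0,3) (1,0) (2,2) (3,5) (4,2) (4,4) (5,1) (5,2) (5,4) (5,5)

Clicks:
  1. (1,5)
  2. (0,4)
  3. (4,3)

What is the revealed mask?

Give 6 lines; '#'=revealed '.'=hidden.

Answer: ....##
....##
....##
......
...#..
......

Derivation:
Click 1 (1,5) count=0: revealed 6 new [(0,4) (0,5) (1,4) (1,5) (2,4) (2,5)] -> total=6
Click 2 (0,4) count=1: revealed 0 new [(none)] -> total=6
Click 3 (4,3) count=4: revealed 1 new [(4,3)] -> total=7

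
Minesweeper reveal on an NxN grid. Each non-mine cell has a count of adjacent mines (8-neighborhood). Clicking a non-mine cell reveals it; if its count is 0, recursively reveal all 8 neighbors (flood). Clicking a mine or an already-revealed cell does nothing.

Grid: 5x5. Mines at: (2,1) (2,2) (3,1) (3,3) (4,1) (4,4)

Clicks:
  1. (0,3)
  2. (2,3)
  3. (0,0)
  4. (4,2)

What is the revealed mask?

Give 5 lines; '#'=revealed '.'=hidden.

Click 1 (0,3) count=0: revealed 12 new [(0,0) (0,1) (0,2) (0,3) (0,4) (1,0) (1,1) (1,2) (1,3) (1,4) (2,3) (2,4)] -> total=12
Click 2 (2,3) count=2: revealed 0 new [(none)] -> total=12
Click 3 (0,0) count=0: revealed 0 new [(none)] -> total=12
Click 4 (4,2) count=3: revealed 1 new [(4,2)] -> total=13

Answer: #####
#####
...##
.....
..#..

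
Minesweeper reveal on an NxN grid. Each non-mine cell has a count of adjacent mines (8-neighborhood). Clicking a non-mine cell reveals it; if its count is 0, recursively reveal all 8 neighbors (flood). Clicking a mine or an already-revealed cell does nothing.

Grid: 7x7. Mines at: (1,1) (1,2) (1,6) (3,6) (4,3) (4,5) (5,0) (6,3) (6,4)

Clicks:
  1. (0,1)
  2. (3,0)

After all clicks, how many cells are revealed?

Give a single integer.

Click 1 (0,1) count=2: revealed 1 new [(0,1)] -> total=1
Click 2 (3,0) count=0: revealed 9 new [(2,0) (2,1) (2,2) (3,0) (3,1) (3,2) (4,0) (4,1) (4,2)] -> total=10

Answer: 10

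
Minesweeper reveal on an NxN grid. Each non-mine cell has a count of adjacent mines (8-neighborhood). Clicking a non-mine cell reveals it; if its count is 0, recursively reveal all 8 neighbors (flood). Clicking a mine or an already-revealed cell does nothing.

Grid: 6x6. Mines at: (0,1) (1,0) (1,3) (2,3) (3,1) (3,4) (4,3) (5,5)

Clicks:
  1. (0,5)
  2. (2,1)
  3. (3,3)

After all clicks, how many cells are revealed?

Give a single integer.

Answer: 8

Derivation:
Click 1 (0,5) count=0: revealed 6 new [(0,4) (0,5) (1,4) (1,5) (2,4) (2,5)] -> total=6
Click 2 (2,1) count=2: revealed 1 new [(2,1)] -> total=7
Click 3 (3,3) count=3: revealed 1 new [(3,3)] -> total=8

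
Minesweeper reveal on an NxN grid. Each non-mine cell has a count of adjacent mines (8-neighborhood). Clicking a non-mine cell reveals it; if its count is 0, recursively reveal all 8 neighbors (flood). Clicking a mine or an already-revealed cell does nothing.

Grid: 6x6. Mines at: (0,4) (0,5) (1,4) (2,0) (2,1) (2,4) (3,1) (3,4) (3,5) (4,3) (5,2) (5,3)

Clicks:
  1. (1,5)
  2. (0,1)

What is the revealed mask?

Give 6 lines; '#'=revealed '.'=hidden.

Answer: ####..
####.#
......
......
......
......

Derivation:
Click 1 (1,5) count=4: revealed 1 new [(1,5)] -> total=1
Click 2 (0,1) count=0: revealed 8 new [(0,0) (0,1) (0,2) (0,3) (1,0) (1,1) (1,2) (1,3)] -> total=9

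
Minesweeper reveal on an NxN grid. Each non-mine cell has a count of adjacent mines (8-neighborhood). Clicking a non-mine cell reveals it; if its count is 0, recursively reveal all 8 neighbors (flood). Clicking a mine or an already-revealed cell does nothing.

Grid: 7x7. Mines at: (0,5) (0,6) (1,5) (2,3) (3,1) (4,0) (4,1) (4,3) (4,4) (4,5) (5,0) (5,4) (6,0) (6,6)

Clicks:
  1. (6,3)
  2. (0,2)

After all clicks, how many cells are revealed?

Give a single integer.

Answer: 14

Derivation:
Click 1 (6,3) count=1: revealed 1 new [(6,3)] -> total=1
Click 2 (0,2) count=0: revealed 13 new [(0,0) (0,1) (0,2) (0,3) (0,4) (1,0) (1,1) (1,2) (1,3) (1,4) (2,0) (2,1) (2,2)] -> total=14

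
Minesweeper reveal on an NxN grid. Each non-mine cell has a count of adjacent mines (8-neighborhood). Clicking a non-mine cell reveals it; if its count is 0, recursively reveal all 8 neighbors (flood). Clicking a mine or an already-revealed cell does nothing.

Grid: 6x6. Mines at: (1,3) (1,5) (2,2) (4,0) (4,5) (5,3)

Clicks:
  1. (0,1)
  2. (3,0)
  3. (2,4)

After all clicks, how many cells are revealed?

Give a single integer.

Answer: 11

Derivation:
Click 1 (0,1) count=0: revealed 10 new [(0,0) (0,1) (0,2) (1,0) (1,1) (1,2) (2,0) (2,1) (3,0) (3,1)] -> total=10
Click 2 (3,0) count=1: revealed 0 new [(none)] -> total=10
Click 3 (2,4) count=2: revealed 1 new [(2,4)] -> total=11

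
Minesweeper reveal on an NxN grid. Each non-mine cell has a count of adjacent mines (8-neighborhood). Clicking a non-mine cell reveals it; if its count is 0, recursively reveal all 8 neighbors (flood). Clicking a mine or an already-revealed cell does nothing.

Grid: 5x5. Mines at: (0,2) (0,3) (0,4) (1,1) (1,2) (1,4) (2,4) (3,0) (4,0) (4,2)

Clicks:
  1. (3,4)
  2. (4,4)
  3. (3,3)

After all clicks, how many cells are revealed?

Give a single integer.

Click 1 (3,4) count=1: revealed 1 new [(3,4)] -> total=1
Click 2 (4,4) count=0: revealed 3 new [(3,3) (4,3) (4,4)] -> total=4
Click 3 (3,3) count=2: revealed 0 new [(none)] -> total=4

Answer: 4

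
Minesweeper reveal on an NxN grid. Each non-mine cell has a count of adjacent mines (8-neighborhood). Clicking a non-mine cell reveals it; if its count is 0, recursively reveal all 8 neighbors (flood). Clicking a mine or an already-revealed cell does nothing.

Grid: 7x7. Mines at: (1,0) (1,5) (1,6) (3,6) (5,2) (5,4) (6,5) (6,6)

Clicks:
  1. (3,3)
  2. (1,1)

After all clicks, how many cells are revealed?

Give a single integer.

Click 1 (3,3) count=0: revealed 30 new [(0,1) (0,2) (0,3) (0,4) (1,1) (1,2) (1,3) (1,4) (2,0) (2,1) (2,2) (2,3) (2,4) (2,5) (3,0) (3,1) (3,2) (3,3) (3,4) (3,5) (4,0) (4,1) (4,2) (4,3) (4,4) (4,5) (5,0) (5,1) (6,0) (6,1)] -> total=30
Click 2 (1,1) count=1: revealed 0 new [(none)] -> total=30

Answer: 30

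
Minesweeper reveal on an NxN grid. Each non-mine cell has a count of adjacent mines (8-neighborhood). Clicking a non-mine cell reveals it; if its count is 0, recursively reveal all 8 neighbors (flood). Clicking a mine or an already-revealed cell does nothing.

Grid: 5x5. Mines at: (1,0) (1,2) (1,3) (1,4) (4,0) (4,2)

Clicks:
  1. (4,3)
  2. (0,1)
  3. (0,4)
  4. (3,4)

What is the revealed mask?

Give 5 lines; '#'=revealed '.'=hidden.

Click 1 (4,3) count=1: revealed 1 new [(4,3)] -> total=1
Click 2 (0,1) count=2: revealed 1 new [(0,1)] -> total=2
Click 3 (0,4) count=2: revealed 1 new [(0,4)] -> total=3
Click 4 (3,4) count=0: revealed 5 new [(2,3) (2,4) (3,3) (3,4) (4,4)] -> total=8

Answer: .#..#
.....
...##
...##
...##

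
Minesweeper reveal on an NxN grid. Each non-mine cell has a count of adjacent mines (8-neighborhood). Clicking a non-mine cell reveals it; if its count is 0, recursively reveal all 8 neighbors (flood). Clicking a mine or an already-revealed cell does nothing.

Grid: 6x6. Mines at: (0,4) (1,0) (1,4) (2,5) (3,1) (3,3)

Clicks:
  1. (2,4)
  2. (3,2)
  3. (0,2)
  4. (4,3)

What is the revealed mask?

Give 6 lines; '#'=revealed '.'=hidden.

Answer: .###..
.###..
.####.
..#...
...#..
......

Derivation:
Click 1 (2,4) count=3: revealed 1 new [(2,4)] -> total=1
Click 2 (3,2) count=2: revealed 1 new [(3,2)] -> total=2
Click 3 (0,2) count=0: revealed 9 new [(0,1) (0,2) (0,3) (1,1) (1,2) (1,3) (2,1) (2,2) (2,3)] -> total=11
Click 4 (4,3) count=1: revealed 1 new [(4,3)] -> total=12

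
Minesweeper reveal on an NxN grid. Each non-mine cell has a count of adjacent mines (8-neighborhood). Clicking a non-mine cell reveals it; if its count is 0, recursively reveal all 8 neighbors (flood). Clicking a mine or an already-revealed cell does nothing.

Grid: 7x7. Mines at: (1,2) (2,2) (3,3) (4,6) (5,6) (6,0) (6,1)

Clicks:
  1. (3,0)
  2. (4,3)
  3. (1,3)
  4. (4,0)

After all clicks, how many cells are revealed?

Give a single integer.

Click 1 (3,0) count=0: revealed 15 new [(0,0) (0,1) (1,0) (1,1) (2,0) (2,1) (3,0) (3,1) (3,2) (4,0) (4,1) (4,2) (5,0) (5,1) (5,2)] -> total=15
Click 2 (4,3) count=1: revealed 1 new [(4,3)] -> total=16
Click 3 (1,3) count=2: revealed 1 new [(1,3)] -> total=17
Click 4 (4,0) count=0: revealed 0 new [(none)] -> total=17

Answer: 17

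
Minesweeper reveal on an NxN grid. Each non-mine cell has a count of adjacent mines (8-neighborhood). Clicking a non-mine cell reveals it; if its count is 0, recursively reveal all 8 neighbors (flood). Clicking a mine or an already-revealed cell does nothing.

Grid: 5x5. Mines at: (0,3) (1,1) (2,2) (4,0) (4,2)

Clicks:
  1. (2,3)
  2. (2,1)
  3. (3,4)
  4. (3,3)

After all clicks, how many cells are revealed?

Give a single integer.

Answer: 9

Derivation:
Click 1 (2,3) count=1: revealed 1 new [(2,3)] -> total=1
Click 2 (2,1) count=2: revealed 1 new [(2,1)] -> total=2
Click 3 (3,4) count=0: revealed 7 new [(1,3) (1,4) (2,4) (3,3) (3,4) (4,3) (4,4)] -> total=9
Click 4 (3,3) count=2: revealed 0 new [(none)] -> total=9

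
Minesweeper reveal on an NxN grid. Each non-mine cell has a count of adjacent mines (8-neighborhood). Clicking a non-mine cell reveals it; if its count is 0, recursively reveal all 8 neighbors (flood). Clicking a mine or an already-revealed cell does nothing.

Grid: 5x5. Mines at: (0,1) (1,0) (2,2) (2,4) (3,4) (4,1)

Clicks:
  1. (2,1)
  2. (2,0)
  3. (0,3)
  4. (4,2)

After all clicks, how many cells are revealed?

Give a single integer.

Click 1 (2,1) count=2: revealed 1 new [(2,1)] -> total=1
Click 2 (2,0) count=1: revealed 1 new [(2,0)] -> total=2
Click 3 (0,3) count=0: revealed 6 new [(0,2) (0,3) (0,4) (1,2) (1,3) (1,4)] -> total=8
Click 4 (4,2) count=1: revealed 1 new [(4,2)] -> total=9

Answer: 9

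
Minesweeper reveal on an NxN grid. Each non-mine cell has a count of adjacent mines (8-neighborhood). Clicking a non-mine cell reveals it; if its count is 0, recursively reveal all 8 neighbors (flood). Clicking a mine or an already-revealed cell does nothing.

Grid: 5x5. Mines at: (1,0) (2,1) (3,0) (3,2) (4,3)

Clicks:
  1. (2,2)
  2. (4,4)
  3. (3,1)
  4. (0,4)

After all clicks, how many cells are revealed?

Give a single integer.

Click 1 (2,2) count=2: revealed 1 new [(2,2)] -> total=1
Click 2 (4,4) count=1: revealed 1 new [(4,4)] -> total=2
Click 3 (3,1) count=3: revealed 1 new [(3,1)] -> total=3
Click 4 (0,4) count=0: revealed 12 new [(0,1) (0,2) (0,3) (0,4) (1,1) (1,2) (1,3) (1,4) (2,3) (2,4) (3,3) (3,4)] -> total=15

Answer: 15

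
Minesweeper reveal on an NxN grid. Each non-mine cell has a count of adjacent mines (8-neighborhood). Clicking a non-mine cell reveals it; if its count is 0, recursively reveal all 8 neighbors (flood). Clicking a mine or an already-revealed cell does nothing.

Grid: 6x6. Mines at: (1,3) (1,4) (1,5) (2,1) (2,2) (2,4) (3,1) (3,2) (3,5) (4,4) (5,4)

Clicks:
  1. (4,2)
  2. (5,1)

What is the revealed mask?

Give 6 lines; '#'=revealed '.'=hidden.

Click 1 (4,2) count=2: revealed 1 new [(4,2)] -> total=1
Click 2 (5,1) count=0: revealed 7 new [(4,0) (4,1) (4,3) (5,0) (5,1) (5,2) (5,3)] -> total=8

Answer: ......
......
......
......
####..
####..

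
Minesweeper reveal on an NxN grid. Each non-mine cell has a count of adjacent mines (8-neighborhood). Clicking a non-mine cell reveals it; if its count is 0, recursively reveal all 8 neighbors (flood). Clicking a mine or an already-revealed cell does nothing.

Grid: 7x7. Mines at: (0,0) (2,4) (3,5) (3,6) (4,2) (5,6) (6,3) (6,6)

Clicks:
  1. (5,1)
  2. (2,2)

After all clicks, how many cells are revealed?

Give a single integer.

Answer: 31

Derivation:
Click 1 (5,1) count=1: revealed 1 new [(5,1)] -> total=1
Click 2 (2,2) count=0: revealed 30 new [(0,1) (0,2) (0,3) (0,4) (0,5) (0,6) (1,0) (1,1) (1,2) (1,3) (1,4) (1,5) (1,6) (2,0) (2,1) (2,2) (2,3) (2,5) (2,6) (3,0) (3,1) (3,2) (3,3) (4,0) (4,1) (5,0) (5,2) (6,0) (6,1) (6,2)] -> total=31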